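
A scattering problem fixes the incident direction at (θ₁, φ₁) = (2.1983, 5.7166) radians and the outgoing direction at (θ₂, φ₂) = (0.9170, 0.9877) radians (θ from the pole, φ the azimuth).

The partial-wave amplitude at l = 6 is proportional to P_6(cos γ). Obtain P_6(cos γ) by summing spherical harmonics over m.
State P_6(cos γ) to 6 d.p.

Term-by-term m-sum for l=6 (normalisation 4π/13 = 0.966644):
  m=-6: Y*=-0.131432+0.034671i  Y=+0.113225+0.042229i  product -0.016346-0.001625i
  m=-5: Y*=+0.325380+0.103750i  Y=+0.071908+0.312584i  product -0.009033+0.109169i
  m=-4: Y*=-0.274083-0.328361i  Y=-0.299986+0.314622i  product +0.185531+0.012271i
  m=-3: Y*=+0.020660+0.159315i  Y=-0.208463-0.037609i  product +0.001685-0.033988i
  m=-2: Y*=-0.116090+0.248118i  Y=+0.092325+0.215598i  product -0.064212-0.002121i
  m=-1: Y*=+0.234613-0.149252i  Y=-0.173229+0.262626i  product -0.001444+0.087470i
  m=+0: Y*=+0.205092-0.000000i  Y=+0.154489+0.000000i  product +0.031684+0.000000i
  m=+1: Y*=-0.234613-0.149252i  Y=+0.173229+0.262626i  product -0.001444-0.087470i
  m=+2: Y*=-0.116090-0.248118i  Y=+0.092325-0.215598i  product -0.064212+0.002121i
  m=+3: Y*=-0.020660+0.159315i  Y=+0.208463-0.037609i  product +0.001685+0.033988i
  m=+4: Y*=-0.274083+0.328361i  Y=-0.299986-0.314622i  product +0.185531-0.012271i
  m=+5: Y*=-0.325380+0.103750i  Y=-0.071908+0.312584i  product -0.009033-0.109169i
  m=+6: Y*=-0.131432-0.034671i  Y=+0.113225-0.042229i  product -0.016346+0.001625i
Σ over m = +0.224046+0.000000i; ×(4π/13) → +0.216573+0.000000i. Real part: 0.216573

0.216573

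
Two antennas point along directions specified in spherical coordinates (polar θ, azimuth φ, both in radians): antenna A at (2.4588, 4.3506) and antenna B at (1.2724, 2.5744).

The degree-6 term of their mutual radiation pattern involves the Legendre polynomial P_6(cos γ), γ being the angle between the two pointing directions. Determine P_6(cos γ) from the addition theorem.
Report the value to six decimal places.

Addition theorem: P_6(cos γ) = (4π/13) Σ_m Y*_{lm}(Ω₁) Y_{lm}(Ω₂), m = −6…6:
  m=-6: Y*=(0.017210, 0.025159)  Y=(-0.355812, -0.095250)  product (-0.003727, -0.010591)
  m=-5: Y*=(0.126169, -0.030628)  Y=(0.374275, -0.118090)  product (0.043605, -0.026363)
  m=-4: Y*=(0.039198, -0.315415)  Y=(0.009431, -0.011243)  product (-0.003177, -0.003415)
  m=-3: Y*=(-0.406531, -0.214458)  Y=(-0.044688, 0.339752)  product (0.091030, -0.128536)
  m=-2: Y*=(-0.206097, 0.182069)  Y=(-0.038889, -0.083381)  product (0.023196, 0.010104)
  m=-1: Y*=(-0.078643, -0.207806)  Y=(-0.259092, -0.165046)  product (-0.013922, 0.066821)
  m=+0: Y*=(-0.352683, -0.000000)  Y=(0.118946, 0.000000)  product (-0.041950, -0.000000)
  m=+1: Y*=(0.078643, -0.207806)  Y=(0.259092, -0.165046)  product (-0.013922, -0.066821)
  m=+2: Y*=(-0.206097, -0.182069)  Y=(-0.038889, 0.083381)  product (0.023196, -0.010104)
  m=+3: Y*=(0.406531, -0.214458)  Y=(0.044688, 0.339752)  product (0.091030, 0.128536)
  m=+4: Y*=(0.039198, 0.315415)  Y=(0.009431, 0.011243)  product (-0.003177, 0.003415)
  m=+5: Y*=(-0.126169, -0.030628)  Y=(-0.374275, -0.118090)  product (0.043605, 0.026363)
  m=+6: Y*=(0.017210, -0.025159)  Y=(-0.355812, 0.095250)  product (-0.003727, 0.010591)
Total Σ_m = (0.232061, 0.000000). Multiply by 0.966644: (0.224320, 0.000000). P_6(cos γ) = 0.224320

0.224320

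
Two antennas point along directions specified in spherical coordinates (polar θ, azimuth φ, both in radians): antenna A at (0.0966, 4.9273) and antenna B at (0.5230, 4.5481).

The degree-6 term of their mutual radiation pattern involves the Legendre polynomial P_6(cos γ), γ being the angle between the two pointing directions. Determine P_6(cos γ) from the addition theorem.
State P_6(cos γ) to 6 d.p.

-0.199394

Term-by-term m-sum for l=6 (normalisation 4π/13 = 0.966644):
  [-6]  conj(Y_{6,-6})(Ω₁) = -0.000000-0.000000i ; Y_{6,-6}(Ω₂) = -0.004143-0.006254i ; Δ = -0.000000+0.000000i
  [-5]  conj(Y_{6,-5})(Ω₁) = +0.000012-0.000007i ; Y_{6,-5}(Ω₂) = -0.032997+0.030700i ; Δ = -0.000000+0.000001i
  [-4]  conj(Y_{6,-4})(Ω₁) = +0.000199+0.000232i ; Y_{6,-4}(Ω₂) = +0.127567+0.098425i ; Δ = +0.000003+0.000049i
  [-3]  conj(Y_{6,-3})(Ω₁) = -0.002761+0.003672i ; Y_{6,-3}(Ω₂) = +0.174869-0.325594i ; Δ = +0.000713+0.001541i
  [-2]  conj(Y_{6,-2})(Ω₁) = -0.042845-0.019641i ; Y_{6,-2}(Ω₂) = -0.467511-0.159392i ; Δ = +0.016900+0.016011i
  [-1]  conj(Y_{6,-1})(Ω₁) = +0.064675-0.296289i ; Y_{6,-1}(Ω₂) = -0.031273+0.188638i ; Δ = +0.053869+0.021466i
  [+0]  conj(Y_{6,0})(Ω₁) = +0.919827-0.000000i ; Y_{6,0}(Ω₂) = -0.379683+0.000000i ; Δ = -0.349243+0.000000i
  [+1]  conj(Y_{6,1})(Ω₁) = -0.064675-0.296289i ; Y_{6,1}(Ω₂) = +0.031273+0.188638i ; Δ = +0.053869-0.021466i
  [+2]  conj(Y_{6,2})(Ω₁) = -0.042845+0.019641i ; Y_{6,2}(Ω₂) = -0.467511+0.159392i ; Δ = +0.016900-0.016011i
  [+3]  conj(Y_{6,3})(Ω₁) = +0.002761+0.003672i ; Y_{6,3}(Ω₂) = -0.174869-0.325594i ; Δ = +0.000713-0.001541i
  [+4]  conj(Y_{6,4})(Ω₁) = +0.000199-0.000232i ; Y_{6,4}(Ω₂) = +0.127567-0.098425i ; Δ = +0.000003-0.000049i
  [+5]  conj(Y_{6,5})(Ω₁) = -0.000012-0.000007i ; Y_{6,5}(Ω₂) = +0.032997+0.030700i ; Δ = -0.000000-0.000001i
  [+6]  conj(Y_{6,6})(Ω₁) = -0.000000+0.000000i ; Y_{6,6}(Ω₂) = -0.004143+0.006254i ; Δ = -0.000000-0.000000i
Total Σ_m = -0.206274-0.000000i. Multiply by 0.966644: -0.199394-0.000000i. P_6(cos γ) = -0.199394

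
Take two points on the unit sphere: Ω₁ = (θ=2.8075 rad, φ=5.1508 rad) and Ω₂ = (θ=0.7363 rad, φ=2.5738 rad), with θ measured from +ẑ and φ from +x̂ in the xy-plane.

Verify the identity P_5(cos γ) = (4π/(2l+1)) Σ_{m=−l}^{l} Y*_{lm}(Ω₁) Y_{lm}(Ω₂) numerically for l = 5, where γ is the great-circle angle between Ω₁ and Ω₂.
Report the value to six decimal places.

Summing Y*_{l m}(θ₁,φ₁)·Y_{l m}(θ₂,φ₂) over m ∈ [−5, 5]; prefactor 4π/(2·5+1) = 1.142397:
  m=-5: Y*=+0.001431+0.001024i  Y=+0.060512-0.018893i  product +0.000106+0.000035i
  m=-4: Y*=+0.002915-0.015764i  Y=-0.142553+0.169117i  product +0.002250+0.002740i
  m=-3: Y*=-0.082991+0.021684i  Y=+0.054586-0.409298i  product +0.004345+0.035152i
  m=-2: Y*=+0.184702+0.221987i  Y=+0.154493+0.332283i  product -0.045228+0.095669i
  m=-1: Y*=+0.233261-0.497526i  Y=+0.064629+0.041224i  product +0.035586-0.022539i
  m=+0: Y*=-0.299072-0.000000i  Y=-0.384902+0.000000i  product +0.115113+0.000000i
  m=+1: Y*=-0.233261-0.497526i  Y=-0.064629+0.041224i  product +0.035586+0.022539i
  m=+2: Y*=+0.184702-0.221987i  Y=+0.154493-0.332283i  product -0.045228-0.095669i
  m=+3: Y*=+0.082991+0.021684i  Y=-0.054586-0.409298i  product +0.004345-0.035152i
  m=+4: Y*=+0.002915+0.015764i  Y=-0.142553-0.169117i  product +0.002250-0.002740i
  m=+5: Y*=-0.001431+0.001024i  Y=-0.060512-0.018893i  product +0.000106-0.000035i
Σ over m = +0.109232+0.000000i; ×(4π/11) → +0.124786+0.000000i. Real part: 0.124786

0.124786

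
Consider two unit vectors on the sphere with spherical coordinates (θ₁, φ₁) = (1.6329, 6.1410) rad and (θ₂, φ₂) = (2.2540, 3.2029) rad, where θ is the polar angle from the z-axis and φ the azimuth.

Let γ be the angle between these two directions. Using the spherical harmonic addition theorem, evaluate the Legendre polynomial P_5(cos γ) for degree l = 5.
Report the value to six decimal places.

Addition theorem: P_5(cos γ) = (4π/11) Σ_m Y*_{lm}(Ω₁) Y_{lm}(Ω₂), m = −5…5:
  m=-5: (0.348323, -0.299955) × (-0.124157, 0.039297) = (-0.031459, 0.050930)  (running Σ = (-0.031459, 0.050930))
  m=-4: (-0.076162, 0.048682) × (-0.325178, 0.081381) = (0.020804, -0.022029)  (running Σ = (-0.010655, 0.028901))
  m=-3: (-0.302273, 0.137371) × (-0.410384, 0.076341) = (0.113561, -0.079451)  (running Σ = (0.102906, -0.050550))
  m=-2: (0.099408, -0.029056) × (-0.124892, 0.015391) = (-0.011968, 0.005159)  (running Σ = (0.090938, -0.045391))
  m=-1: (0.299472, -0.042870) × (0.308451, -0.018934) = (0.091561, -0.018893)  (running Σ = (0.182499, -0.064284))
  m=0: (-0.106925, -0.000000) × (0.213421, 0.000000) = (-0.022820, -0.000000)  (running Σ = (0.159679, -0.064284))
  m=1: (-0.299472, -0.042870) × (-0.308451, -0.018934) = (0.091561, 0.018893)  (running Σ = (0.251240, -0.045391))
  m=2: (0.099408, 0.029056) × (-0.124892, -0.015391) = (-0.011968, -0.005159)  (running Σ = (0.239271, -0.050550))
  m=3: (0.302273, 0.137371) × (0.410384, 0.076341) = (0.113561, 0.079451)  (running Σ = (0.352832, 0.028901))
  m=4: (-0.076162, -0.048682) × (-0.325178, -0.081381) = (0.020804, 0.022029)  (running Σ = (0.373637, 0.050930))
  m=5: (-0.348323, -0.299955) × (0.124157, 0.039297) = (-0.031459, -0.050930)  (running Σ = (0.342178, 0.000000))
Total Σ_m = (0.342178, 0.000000). Multiply by 1.142397: (0.390903, 0.000000). P_5(cos γ) = 0.390903

0.390903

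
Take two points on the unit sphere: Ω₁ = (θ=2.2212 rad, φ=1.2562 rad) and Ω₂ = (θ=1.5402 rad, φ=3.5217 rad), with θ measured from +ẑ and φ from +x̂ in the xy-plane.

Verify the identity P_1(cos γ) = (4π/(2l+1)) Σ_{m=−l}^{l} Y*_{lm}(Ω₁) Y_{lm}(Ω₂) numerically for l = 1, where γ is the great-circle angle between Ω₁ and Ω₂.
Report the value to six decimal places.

Expand P_1 via completeness: Σ_{m} conj(Y_{1,m}) at Ω₁ times Y_{1,m} at Ω₂ —
  m=-1: (0.085081, 0.261463) × (-0.320684, 0.128125) = (-0.060784, -0.072946)  (running Σ = (-0.060784, -0.072946))
  m=0: (-0.295853, -0.000000) × (0.014947, 0.000000) = (-0.004422, -0.000000)  (running Σ = (-0.065206, -0.072946))
  m=1: (-0.085081, 0.261463) × (0.320684, 0.128125) = (-0.060784, 0.072946)  (running Σ = (-0.125991, 0.000000))
Accumulated sum (-0.125991, 0.000000); after 4π/(2l+1) scaling, (-0.527748, 0.000000) ⇒ P_1 = -0.527748

-0.527748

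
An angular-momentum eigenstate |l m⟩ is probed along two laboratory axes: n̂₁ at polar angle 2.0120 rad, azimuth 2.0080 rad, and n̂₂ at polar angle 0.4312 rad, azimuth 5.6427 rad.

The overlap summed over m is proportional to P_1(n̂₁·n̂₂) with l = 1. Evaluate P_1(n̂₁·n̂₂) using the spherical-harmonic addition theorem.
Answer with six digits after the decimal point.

Term-by-term m-sum for l=1 (normalisation 4π/3 = 4.188790):
  term(m=-1) = (-0.039738, 0.021355)   from Y*(Ω₁)=(-0.132276, 0.283024), Y(Ω₂)=(0.115783, 0.086293)
  term(m=+0) = (-0.092614, -0.000000)   from Y*(Ω₁)=(-0.208647, -0.000000), Y(Ω₂)=(0.443878, 0.000000)
  term(m=+1) = (-0.039738, -0.021355)   from Y*(Ω₁)=(0.132276, 0.283024), Y(Ω₂)=(-0.115783, 0.086293)
Σ over m = (-0.172091, 0.000000); ×(4π/3) → (-0.720852, 0.000000). Real part: -0.720852

-0.720852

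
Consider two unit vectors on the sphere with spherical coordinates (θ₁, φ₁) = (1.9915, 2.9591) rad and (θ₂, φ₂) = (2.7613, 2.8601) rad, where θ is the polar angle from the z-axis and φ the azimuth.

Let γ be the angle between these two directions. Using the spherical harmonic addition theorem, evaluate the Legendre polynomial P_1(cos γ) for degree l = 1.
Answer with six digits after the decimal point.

0.716391

Summing Y*_{l m}(θ₁,φ₁)·Y_{l m}(θ₂,φ₂) over m ∈ [−1, 1]; prefactor 4π/(2·1+1) = 4.188790:
  [-1]  conj(Y_{1,-1})(Ω₁) = -0.310131+0.057233i ; Y_{1,-1}(Ω₂) = -0.123197-0.035625i ; Δ = +0.040246+0.003997i
  [+0]  conj(Y_{1,0})(Ω₁) = -0.199547-0.000000i ; Y_{1,0}(Ω₂) = -0.453695+0.000000i ; Δ = +0.090533+0.000000i
  [+1]  conj(Y_{1,1})(Ω₁) = +0.310131+0.057233i ; Y_{1,1}(Ω₂) = +0.123197-0.035625i ; Δ = +0.040246-0.003997i
Σ over m = +0.171026+0.000000i; ×(4π/3) → +0.716391+0.000000i. Real part: 0.716391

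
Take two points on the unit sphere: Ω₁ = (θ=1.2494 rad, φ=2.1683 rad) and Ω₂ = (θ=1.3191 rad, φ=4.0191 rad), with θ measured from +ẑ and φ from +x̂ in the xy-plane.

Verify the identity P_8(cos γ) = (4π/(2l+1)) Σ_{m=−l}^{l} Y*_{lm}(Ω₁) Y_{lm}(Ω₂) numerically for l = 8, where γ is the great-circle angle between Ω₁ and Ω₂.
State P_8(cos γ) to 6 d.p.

Expand P_8 via completeness: Σ_{m} conj(Y_{8,m}) at Ω₁ times Y_{8,m} at Ω₂ —
  term(m=-8) = (-0.083781, -0.105917)   from Y*(Ω₁)=(0.022878, -0.337718), Y(Ω₂)=(0.295463, -0.268095)
  term(m=-7) = (0.171156, -0.070200)   from Y*(Ω₁)=(-0.388976, 0.227836), Y(Ω₂)=(-0.406323, -0.057523)
  term(m=-6) = (-0.000322, -0.002933)   from Y*(Ω₁)=(0.123231, 0.058532), Y(Ω₂)=(-0.011355, -0.018410)
  term(m=-5) = (-0.104483, -0.018019)   from Y*(Ω₁)=(0.045561, 0.293366), Y(Ω₂)=(-0.113984, 0.338450)
  term(m=-4) = (0.012209, -0.025224)   from Y*(Ω₁)=(0.189726, -0.177308), Y(Ω₂)=(0.100672, -0.038866)
  term(m=-3) = (0.042326, 0.037938)   from Y*(Ω₁)=(0.182510, 0.041141), Y(Ω₂)=(0.265285, 0.148066)
  term(m=-2) = (-0.039947, 0.025045)   from Y*(Ω₁)=(-0.107753, -0.273112), Y(Ω₂)=(-0.029417, -0.157873)
  term(m=-1) = (-0.010264, -0.035695)   from Y*(Ω₁)=(0.075910, -0.111554), Y(Ω₂)=(0.175909, -0.211714)
  term(m=+0) = (0.052523, 0.000000)   from Y*(Ω₁)=(-0.300082, -0.000000), Y(Ω₂)=(-0.175028, 0.000000)
  term(m=+1) = (-0.010264, 0.035695)   from Y*(Ω₁)=(-0.075910, -0.111554), Y(Ω₂)=(-0.175909, -0.211714)
  term(m=+2) = (-0.039947, -0.025045)   from Y*(Ω₁)=(-0.107753, 0.273112), Y(Ω₂)=(-0.029417, 0.157873)
  term(m=+3) = (0.042326, -0.037938)   from Y*(Ω₁)=(-0.182510, 0.041141), Y(Ω₂)=(-0.265285, 0.148066)
  term(m=+4) = (0.012209, 0.025224)   from Y*(Ω₁)=(0.189726, 0.177308), Y(Ω₂)=(0.100672, 0.038866)
  term(m=+5) = (-0.104483, 0.018019)   from Y*(Ω₁)=(-0.045561, 0.293366), Y(Ω₂)=(0.113984, 0.338450)
  term(m=+6) = (-0.000322, 0.002933)   from Y*(Ω₁)=(0.123231, -0.058532), Y(Ω₂)=(-0.011355, 0.018410)
  term(m=+7) = (0.171156, 0.070200)   from Y*(Ω₁)=(0.388976, 0.227836), Y(Ω₂)=(0.406323, -0.057523)
  term(m=+8) = (-0.083781, 0.105917)   from Y*(Ω₁)=(0.022878, 0.337718), Y(Ω₂)=(0.295463, 0.268095)
Σ over m = (0.026309, 0.000000); ×(4π/17) → (0.019447, 0.000000). Real part: 0.019447

0.019447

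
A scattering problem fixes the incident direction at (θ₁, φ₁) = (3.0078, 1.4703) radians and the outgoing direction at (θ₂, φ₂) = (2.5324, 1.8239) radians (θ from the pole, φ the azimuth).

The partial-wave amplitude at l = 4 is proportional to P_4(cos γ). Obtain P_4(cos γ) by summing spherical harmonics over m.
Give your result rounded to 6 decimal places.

0.118354

Addition theorem: P_4(cos γ) = (4π/9) Σ_m Y*_{lm}(Ω₁) Y_{lm}(Ω₂), m = −4…4:
  m=-4: (0.000129, -0.000055) × (0.025135, -0.040235) = (0.000001, -0.000007)  (running Σ = (0.000001, -0.000007))
  m=-3: (0.000874, 0.002812) × (-0.132396, -0.139490) = (0.000276, -0.000494)  (running Σ = (0.000277, -0.000501))
  m=-2: (-0.034269, 0.006982) × (-0.355208, 0.196924) = (0.010798, -0.009229)  (running Σ = (0.011075, -0.009729))
  m=-1: (-0.024317, -0.241159) × (0.094956, 0.367120) = (0.086225, -0.031827)  (running Σ = (0.097300, -0.041556))
  m=0: (0.772163, -0.000000) × (-0.142245, 0.000000) = (-0.109836, 0.000000)  (running Σ = (-0.012536, -0.041556))
  m=1: (0.024317, -0.241159) × (-0.094956, 0.367120) = (0.086225, 0.031827)  (running Σ = (0.073690, -0.009729))
  m=2: (-0.034269, -0.006982) × (-0.355208, -0.196924) = (0.010798, 0.009229)  (running Σ = (0.084487, -0.000501))
  m=3: (-0.000874, 0.002812) × (0.132396, -0.139490) = (0.000276, 0.000494)  (running Σ = (0.084764, -0.000007))
  m=4: (0.000129, 0.000055) × (0.025135, 0.040235) = (0.000001, 0.000007)  (running Σ = (0.084765, 0.000000))
Accumulated sum (0.084765, 0.000000); after 4π/(2l+1) scaling, (0.118354, 0.000000) ⇒ P_4 = 0.118354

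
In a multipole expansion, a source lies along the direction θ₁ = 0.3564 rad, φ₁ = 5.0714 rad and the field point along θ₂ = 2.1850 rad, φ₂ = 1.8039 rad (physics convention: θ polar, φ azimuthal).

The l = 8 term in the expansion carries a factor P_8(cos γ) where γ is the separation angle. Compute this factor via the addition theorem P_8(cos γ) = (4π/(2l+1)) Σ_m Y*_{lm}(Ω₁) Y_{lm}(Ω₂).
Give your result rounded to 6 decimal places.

Expand P_8 via completeness: Σ_{m} conj(Y_{8,m}) at Ω₁ times Y_{8,m} at Ω₂ —
  m=-8: (-0.000109, 0.000030) × (-0.029720, -0.098149) = (0.000006, 0.000010)  (running Σ = (0.000006, 0.000010))
  m=-7: (-0.000715, -0.000984) × (-0.288733, 0.017614) = (0.000224, 0.000271)  (running Σ = (0.000230, 0.000281))
  m=-6: (0.004553, -0.006900) × (-0.076500, 0.439917) = (0.002687, 0.002531)  (running Σ = (0.002917, 0.002812))
  m=-5: (0.039083, 0.008915) × (0.311145, 0.133490) = (0.010970, 0.007991)  (running Σ = (0.013887, 0.010803))
  m=-4: (0.019062, 0.140600) × (-0.041829, 0.056371) = (-0.008723, -0.004807)  (running Σ = (0.005164, 0.005996))
  m=-3: (-0.313733, 0.168861) × (0.235795, 0.280338) = (-0.121315, -0.048135)  (running Σ = (-0.116150, -0.042138))
  m=-2: (-0.430408, -0.375993) × (0.110639, -0.055674) = (-0.068553, -0.017637)  (running Σ = (-0.184703, -0.059775))
  m=-1: (0.136305, -0.363215) × (0.072519, 0.305448) = (0.120828, 0.015294)  (running Σ = (-0.063875, -0.044481))
  m=0: (-0.317904, -0.000000) × (0.174306, 0.000000) = (-0.055413, -0.000000)  (running Σ = (-0.119288, -0.044481))
  m=1: (-0.136305, -0.363215) × (-0.072519, 0.305448) = (0.120828, -0.015294)  (running Σ = (0.001541, -0.059775))
  m=2: (-0.430408, 0.375993) × (0.110639, 0.055674) = (-0.068553, 0.017637)  (running Σ = (-0.067012, -0.042138))
  m=3: (0.313733, 0.168861) × (-0.235795, 0.280338) = (-0.121315, 0.048135)  (running Σ = (-0.188327, 0.005996))
  m=4: (0.019062, -0.140600) × (-0.041829, -0.056371) = (-0.008723, 0.004807)  (running Σ = (-0.197050, 0.010803))
  m=5: (-0.039083, 0.008915) × (-0.311145, 0.133490) = (0.010970, -0.007991)  (running Σ = (-0.186080, 0.002812))
  m=6: (0.004553, 0.006900) × (-0.076500, -0.439917) = (0.002687, -0.002531)  (running Σ = (-0.183393, 0.000281))
  m=7: (0.000715, -0.000984) × (0.288733, 0.017614) = (0.000224, -0.000271)  (running Σ = (-0.183169, 0.000010))
  m=8: (-0.000109, -0.000030) × (-0.029720, 0.098149) = (0.000006, -0.000010)  (running Σ = (-0.183163, 0.000000))
Accumulated sum (-0.183163, 0.000000); after 4π/(2l+1) scaling, (-0.135394, 0.000000) ⇒ P_8 = -0.135394

-0.135394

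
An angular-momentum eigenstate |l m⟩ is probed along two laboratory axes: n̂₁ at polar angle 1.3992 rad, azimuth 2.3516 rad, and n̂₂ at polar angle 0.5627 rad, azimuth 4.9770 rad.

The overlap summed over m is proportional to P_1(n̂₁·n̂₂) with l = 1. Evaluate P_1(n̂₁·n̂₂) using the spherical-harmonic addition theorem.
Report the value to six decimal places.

Summing Y*_{l m}(θ₁,φ₁)·Y_{l m}(θ₂,φ₂) over m ∈ [−1, 1]; prefactor 4π/(2·1+1) = 4.188790:
  m=-1: Y*=-0.239605+0.241817i  Y=+0.048204+0.177896i  product -0.054568-0.030968i
  m=+0: Y*=+0.083432-0.000000i  Y=+0.413269+0.000000i  product +0.034480+0.000000i
  m=+1: Y*=+0.239605+0.241817i  Y=-0.048204+0.177896i  product -0.054568+0.030968i
Total Σ_m = -0.074657+0.000000i. Multiply by 4.188790: -0.312721+0.000000i. P_1(cos γ) = -0.312721

-0.312721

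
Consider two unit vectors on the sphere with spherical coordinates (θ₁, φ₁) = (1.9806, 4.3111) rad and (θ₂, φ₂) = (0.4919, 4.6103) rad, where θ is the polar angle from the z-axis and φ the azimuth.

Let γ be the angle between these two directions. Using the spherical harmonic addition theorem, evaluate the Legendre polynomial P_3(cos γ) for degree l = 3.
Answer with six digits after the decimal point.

-0.093520

Addition theorem: P_3(cos γ) = (4π/7) Σ_m Y*_{lm}(Ω₁) Y_{lm}(Ω₂), m = −3…3:
  m=-3: Y*=(0.300499, 0.115492)  Y=(0.013253, -0.041911)  product (0.008823, -0.011064)
  m=-2: Y*=(0.238022, -0.246344)  Y=(-0.196770, -0.040744)  product (-0.056873, 0.038775)
  m=-1: Y*=(0.023883, 0.056286)  Y=(-0.044873, 0.438017)  product (-0.025726, 0.007935)
  m=+0: Y*=(0.328038, -0.000000)  Y=(0.290991, 0.000000)  product (0.095456, 0.000000)
  m=+1: Y*=(-0.023883, 0.056286)  Y=(0.044873, 0.438017)  product (-0.025726, -0.007935)
  m=+2: Y*=(0.238022, 0.246344)  Y=(-0.196770, 0.040744)  product (-0.056873, -0.038775)
  m=+3: Y*=(-0.300499, 0.115492)  Y=(-0.013253, -0.041911)  product (0.008823, 0.011064)
Accumulated sum (-0.052094, -0.000000); after 4π/(2l+1) scaling, (-0.093520, -0.000000) ⇒ P_3 = -0.093520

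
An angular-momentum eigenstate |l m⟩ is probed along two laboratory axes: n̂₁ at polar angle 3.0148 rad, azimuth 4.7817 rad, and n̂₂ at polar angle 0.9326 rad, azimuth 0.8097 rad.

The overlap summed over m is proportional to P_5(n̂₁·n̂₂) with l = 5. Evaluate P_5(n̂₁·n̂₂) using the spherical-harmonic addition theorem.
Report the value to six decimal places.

0.290786

Addition theorem: P_5(cos γ) = (4π/11) Σ_m Y*_{lm}(Ω₁) Y_{lm}(Ω₂), m = −5…5:
  term(m=-5) = (0.000001, 0.000002)   from Y*(Ω₁)=(0.000005, -0.000014), Y(Ω₂)=(-0.095586, 0.122177)
  term(m=-4) = (0.000133, 0.000024)   from Y*(Ω₁)=(-0.000358, -0.000102), Y(Ω₂)=(-0.362145, 0.035314)
  term(m=-3) = (0.001720, -0.001309)   from Y*(Ω₁)=(-0.001134, 0.005377), Y(Ω₂)=(-0.297617, -0.257103)
  term(m=-2) = (0.000199, -0.002204)   from Y*(Ω₁)=(0.051972, 0.007251), Y(Ω₂)=(-0.002049, -0.042120)
  term(m=-1) = (0.070301, 0.076932)   from Y*(Ω₁)=(0.021198, -0.305354), Y(Ω₂)=(-0.234829, 0.246529)
  term(m=+0) = (0.109832, 0.000000)   from Y*(Ω₁)=(-0.826077, -0.000000), Y(Ω₂)=(-0.132956, 0.000000)
  term(m=+1) = (0.070301, -0.076932)   from Y*(Ω₁)=(-0.021198, -0.305354), Y(Ω₂)=(0.234829, 0.246529)
  term(m=+2) = (0.000199, 0.002204)   from Y*(Ω₁)=(0.051972, -0.007251), Y(Ω₂)=(-0.002049, 0.042120)
  term(m=+3) = (0.001720, 0.001309)   from Y*(Ω₁)=(0.001134, 0.005377), Y(Ω₂)=(0.297617, -0.257103)
  term(m=+4) = (0.000133, -0.000024)   from Y*(Ω₁)=(-0.000358, 0.000102), Y(Ω₂)=(-0.362145, -0.035314)
  term(m=+5) = (0.000001, -0.000002)   from Y*(Ω₁)=(-0.000005, -0.000014), Y(Ω₂)=(0.095586, 0.122177)
Accumulated sum (0.254540, -0.000000); after 4π/(2l+1) scaling, (0.290786, -0.000000) ⇒ P_5 = 0.290786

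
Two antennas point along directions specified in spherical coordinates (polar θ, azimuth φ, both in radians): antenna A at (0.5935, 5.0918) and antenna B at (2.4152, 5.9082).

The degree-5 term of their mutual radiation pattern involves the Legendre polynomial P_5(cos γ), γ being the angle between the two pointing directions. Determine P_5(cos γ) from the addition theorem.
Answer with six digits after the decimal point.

-0.309587

Expand P_5 via completeness: Σ_{m} conj(Y_{5,m}) at Ω₁ times Y_{5,m} at Ω₂ —
  m=-5: +0.024055+0.008139i × -0.017964+0.057235i = -0.000898+0.001231i  (running Σ = -0.000898+0.001231i)
  m=-4: +0.006324+0.118864i × -0.015116-0.212981i = +0.025220-0.003144i  (running Σ = +0.024322-0.001913i)
  m=-3: -0.284868+0.131531i × +0.176132+0.368527i = -0.098647-0.081815i  (running Σ = -0.074325-0.083728i)
  m=-2: -0.338539-0.321007i × -0.276699-0.257757i = +0.010932+0.176083i  (running Σ = -0.063393+0.092355i)
  m=-1: +0.086022-0.215740i × -0.052483-0.020658i = -0.008971+0.009546i  (running Σ = -0.072365+0.101901i)
  m=0: -0.325005-0.000000i × +0.388514+0.000000i = -0.126269-0.000000i  (running Σ = -0.198633+0.101901i)
  m=1: -0.086022-0.215740i × +0.052483-0.020658i = -0.008971-0.009546i  (running Σ = -0.207605+0.092355i)
  m=2: -0.338539+0.321007i × -0.276699+0.257757i = +0.010932-0.176083i  (running Σ = -0.196673-0.083728i)
  m=3: +0.284868+0.131531i × -0.176132+0.368527i = -0.098647+0.081815i  (running Σ = -0.295320-0.001913i)
  m=4: +0.006324-0.118864i × -0.015116+0.212981i = +0.025220+0.003144i  (running Σ = -0.270100+0.001231i)
  m=5: -0.024055+0.008139i × +0.017964+0.057235i = -0.000898-0.001231i  (running Σ = -0.270998-0.000000i)
Σ over m = -0.270998-0.000000i; ×(4π/11) → -0.309587-0.000000i. Real part: -0.309587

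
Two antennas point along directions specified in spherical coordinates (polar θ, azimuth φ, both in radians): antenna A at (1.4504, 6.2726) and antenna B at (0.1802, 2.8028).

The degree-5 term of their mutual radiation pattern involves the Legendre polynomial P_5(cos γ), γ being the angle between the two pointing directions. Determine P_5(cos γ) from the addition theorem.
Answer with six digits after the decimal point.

Summing Y*_{l m}(θ₁,φ₁)·Y_{l m}(θ₂,φ₂) over m ∈ [−5, 5]; prefactor 4π/(2·5+1) = 1.142397:
  [-5]  conj(Y_{5,-5})(Ω₁) = (0.446948, -0.023678) ; Y_{5,-5}(Ω₂) = (0.000011, -0.000085) ; Δ = (0.000003, -0.000038)
  [-4]  conj(Y_{5,-4})(Ω₁) = (0.171078, -0.007248) ; Y_{5,-4}(Ω₂) = (0.000319, 0.001455) ; Δ = (0.000065, 0.000247)
  [-3]  conj(Y_{5,-3})(Ω₁) = (-0.294392, 0.009352) ; Y_{5,-3}(Ω₂) = (-0.008085, -0.013057) ; Δ = (0.002502, 0.003768)
  [-2]  conj(Y_{5,-2})(Ω₁) = (-0.191890, 0.004063) ; Y_{5,-2}(Ω₂) = (0.079432, 0.063917) ; Δ = (-0.015502, -0.011942)
  [-1]  conj(Y_{5,-1})(Ω₁) = (0.255124, -0.002701) ; Y_{5,-1}(Ω₂) = (-0.385598, -0.135877) ; Δ = (-0.098742, -0.033624)
  [+0]  conj(Y_{5,0})(Ω₁) = (0.196696, -0.000000) ; Y_{5,0}(Ω₂) = (0.720964, 0.000000) ; Δ = (0.141811, 0.000000)
  [+1]  conj(Y_{5,1})(Ω₁) = (-0.255124, -0.002701) ; Y_{5,1}(Ω₂) = (0.385598, -0.135877) ; Δ = (-0.098742, 0.033624)
  [+2]  conj(Y_{5,2})(Ω₁) = (-0.191890, -0.004063) ; Y_{5,2}(Ω₂) = (0.079432, -0.063917) ; Δ = (-0.015502, 0.011942)
  [+3]  conj(Y_{5,3})(Ω₁) = (0.294392, 0.009352) ; Y_{5,3}(Ω₂) = (0.008085, -0.013057) ; Δ = (0.002502, -0.003768)
  [+4]  conj(Y_{5,4})(Ω₁) = (0.171078, 0.007248) ; Y_{5,4}(Ω₂) = (0.000319, -0.001455) ; Δ = (0.000065, -0.000247)
  [+5]  conj(Y_{5,5})(Ω₁) = (-0.446948, -0.023678) ; Y_{5,5}(Ω₂) = (-0.000011, -0.000085) ; Δ = (0.000003, 0.000038)
Total Σ_m = (-0.081537, 0.000000). Multiply by 1.142397: (-0.093148, 0.000000). P_5(cos γ) = -0.093148

-0.093148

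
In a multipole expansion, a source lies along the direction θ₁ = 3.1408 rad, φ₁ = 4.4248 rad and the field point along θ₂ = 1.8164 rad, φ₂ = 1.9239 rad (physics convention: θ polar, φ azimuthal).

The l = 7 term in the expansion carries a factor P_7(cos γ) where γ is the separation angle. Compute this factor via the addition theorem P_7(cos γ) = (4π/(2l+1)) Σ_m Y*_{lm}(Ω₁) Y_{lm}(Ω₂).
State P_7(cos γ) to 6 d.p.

-0.284700

Expand P_7 via completeness: Σ_{m} conj(Y_{7,m}) at Ω₁ times Y_{7,m} at Ω₂ —
  term(m=-7) = +0.000000-0.000000i   from Y*(Ω₁)=+0.000000-0.000000i, Y(Ω₂)=+0.250834-0.316694i
  term(m=-6) = -0.000000+0.000000i   from Y*(Ω₁)=-0.000000-0.000000i, Y(Ω₂)=-0.197348-0.323458i
  term(m=-5) = -0.000000+0.000000i   from Y*(Ω₁)=-0.000000-0.000000i, Y(Ω₂)=+0.071552-0.014112i
  term(m=-4) = +0.000000+0.000000i   from Y*(Ω₁)=-0.000000+0.000000i, Y(Ω₂)=+0.055593-0.348066i
  term(m=-3) = -0.000000-0.000000i   from Y*(Ω₁)=+0.000000+0.000000i, Y(Ω₂)=-0.035396-0.019868i
  term(m=-2) = +0.000000-0.000001i   from Y*(Ω₁)=+0.000004-0.000003i, Y(Ω₂)=+0.245002-0.208976i
  term(m=-1) = -0.000216+0.000161i   from Y*(Ω₁)=-0.000919-0.003107i, Y(Ω₂)=-0.028701-0.077876i
  term(m=+0) = -0.339405-0.000000i   from Y*(Ω₁)=-1.092539-0.000000i, Y(Ω₂)=+0.310658+0.000000i
  term(m=+1) = -0.000216-0.000161i   from Y*(Ω₁)=+0.000919-0.003107i, Y(Ω₂)=+0.028701-0.077876i
  term(m=+2) = +0.000000+0.000001i   from Y*(Ω₁)=+0.000004+0.000003i, Y(Ω₂)=+0.245002+0.208976i
  term(m=+3) = -0.000000+0.000000i   from Y*(Ω₁)=-0.000000+0.000000i, Y(Ω₂)=+0.035396-0.019868i
  term(m=+4) = +0.000000-0.000000i   from Y*(Ω₁)=-0.000000-0.000000i, Y(Ω₂)=+0.055593+0.348066i
  term(m=+5) = -0.000000-0.000000i   from Y*(Ω₁)=+0.000000-0.000000i, Y(Ω₂)=-0.071552-0.014112i
  term(m=+6) = -0.000000-0.000000i   from Y*(Ω₁)=-0.000000+0.000000i, Y(Ω₂)=-0.197348+0.323458i
  term(m=+7) = +0.000000+0.000000i   from Y*(Ω₁)=-0.000000-0.000000i, Y(Ω₂)=-0.250834-0.316694i
Accumulated sum -0.339836-0.000000i; after 4π/(2l+1) scaling, -0.284700-0.000000i ⇒ P_7 = -0.284700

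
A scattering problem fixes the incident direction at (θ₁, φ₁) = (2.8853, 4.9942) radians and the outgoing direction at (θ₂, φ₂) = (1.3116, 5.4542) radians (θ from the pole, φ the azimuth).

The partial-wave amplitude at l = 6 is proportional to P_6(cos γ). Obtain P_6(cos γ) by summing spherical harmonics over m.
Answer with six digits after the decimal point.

Expand P_6 via completeness: Σ_{m} conj(Y_{6,m}) at Ω₁ times Y_{6,m} at Ω₂ —
  term(m=-6) = -0.000047-0.000019i   from Y*(Ω₁)=+0.000015-0.000127i, Y(Ω₂)=+0.101869-0.380601i
  term(m=-5) = +0.000409+0.000457i   from Y*(Ω₁)=-0.001672+0.000273i, Y(Ω₂)=-0.194521-0.305182i
  term(m=-4) = +0.000315+0.001140i   from Y*(Ω₁)=+0.005876+0.012367i, Y(Ω₂)=+0.085083+0.014986i
  term(m=-3) = +0.004875-0.025238i   from Y*(Ω₁)=+0.056014-0.049662i, Y(Ω₂)=+0.272389-0.209072i
  term(m=-2) = -0.002016+0.002648i   from Y*(Ω₁)=-0.230913-0.145938i, Y(Ω₂)=+0.001061-0.012138i
  term(m=-1) = -0.170628+0.084538i   from Y*(Ω₁)=-0.163589+0.565042i, Y(Ω₂)=+0.218707+0.238655i
  term(m=+0) = +0.016356+0.000000i   from Y*(Ω₁)=+0.426161-0.000000i, Y(Ω₂)=+0.038380+0.000000i
  term(m=+1) = -0.170628-0.084538i   from Y*(Ω₁)=+0.163589+0.565042i, Y(Ω₂)=-0.218707+0.238655i
  term(m=+2) = -0.002016-0.002648i   from Y*(Ω₁)=-0.230913+0.145938i, Y(Ω₂)=+0.001061+0.012138i
  term(m=+3) = +0.004875+0.025238i   from Y*(Ω₁)=-0.056014-0.049662i, Y(Ω₂)=-0.272389-0.209072i
  term(m=+4) = +0.000315-0.001140i   from Y*(Ω₁)=+0.005876-0.012367i, Y(Ω₂)=+0.085083-0.014986i
  term(m=+5) = +0.000409-0.000457i   from Y*(Ω₁)=+0.001672+0.000273i, Y(Ω₂)=+0.194521-0.305182i
  term(m=+6) = -0.000047+0.000019i   from Y*(Ω₁)=+0.000015+0.000127i, Y(Ω₂)=+0.101869+0.380601i
Accumulated sum -0.317831+0.000000i; after 4π/(2l+1) scaling, -0.307229+0.000000i ⇒ P_6 = -0.307229

-0.307229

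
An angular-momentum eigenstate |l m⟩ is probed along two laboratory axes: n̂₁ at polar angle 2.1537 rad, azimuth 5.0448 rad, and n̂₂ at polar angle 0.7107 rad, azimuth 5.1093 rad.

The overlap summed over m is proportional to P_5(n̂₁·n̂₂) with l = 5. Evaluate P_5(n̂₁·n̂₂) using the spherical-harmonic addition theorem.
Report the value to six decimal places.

Addition theorem: P_5(cos γ) = (4π/11) Σ_m Y*_{lm}(Ω₁) Y_{lm}(Ω₂), m = −5…5:
  m=-5: +0.187465+0.017155i × +0.050212-0.022048i = +0.009791-0.003272i  (running Σ = +0.009791-0.003272i)
  m=-4: -0.093736-0.381135i × -0.003394-0.201445i = -0.076459+0.020176i  (running Σ = -0.066668+0.016904i)
  m=-3: -0.292016+0.188644i × -0.371910-0.148573i = +0.136631-0.026773i  (running Σ = +0.069963-0.009869i)
  m=-2: -0.046575-0.036509i × -0.277203+0.281913i = +0.023203-0.003010i  (running Σ = +0.093166-0.012879i)
  m=-1: -0.114655+0.332122i × -0.009107-0.021726i = +0.008260-0.000534i  (running Σ = +0.101426-0.013412i)
  m=0: +0.027417-0.000000i × -0.391956+0.000000i = -0.010746+0.000000i  (running Σ = +0.090680-0.013412i)
  m=1: +0.114655+0.332122i × +0.009107-0.021726i = +0.008260+0.000534i  (running Σ = +0.098940-0.012879i)
  m=2: -0.046575+0.036509i × -0.277203-0.281913i = +0.023203+0.003010i  (running Σ = +0.122143-0.009869i)
  m=3: +0.292016+0.188644i × +0.371910-0.148573i = +0.136631+0.026773i  (running Σ = +0.258774+0.016904i)
  m=4: -0.093736+0.381135i × -0.003394+0.201445i = -0.076459-0.020176i  (running Σ = +0.182314-0.003272i)
  m=5: -0.187465+0.017155i × -0.050212-0.022048i = +0.009791+0.003272i  (running Σ = +0.192105+0.000000i)
Σ over m = +0.192105+0.000000i; ×(4π/11) → +0.219461+0.000000i. Real part: 0.219461

0.219461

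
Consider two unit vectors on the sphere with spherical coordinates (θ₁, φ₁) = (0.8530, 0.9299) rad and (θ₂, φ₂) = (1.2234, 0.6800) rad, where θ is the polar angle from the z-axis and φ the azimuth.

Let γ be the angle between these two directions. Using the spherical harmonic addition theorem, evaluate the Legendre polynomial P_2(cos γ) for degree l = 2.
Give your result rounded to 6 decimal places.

Expand P_2 via completeness: Σ_{m} conj(Y_{2,m}) at Ω₁ times Y_{2,m} at Ω₂ —
  m=-2: Y*=-0.06246 + 0.21008j  Y=0.07146 - 0.33394j  product 0.06569 + 0.03587j
  m=-1: Y*=0.22885 + 0.30680j  Y=0.19230 - 0.15550j  product 0.09171 + 0.02341j
  m=+0: Y*=0.09393 + 0.00000j  Y=-0.20572 + 0.00000j  product -0.01932 + 0.00000j
  m=+1: Y*=-0.22885 + 0.30680j  Y=-0.19230 - 0.15550j  product 0.09171 - 0.02341j
  m=+2: Y*=-0.06246 - 0.21008j  Y=0.07146 + 0.33394j  product 0.06569 - 0.03587j
Σ over m = 0.29549 + 0.00000j; ×(4π/5) → 0.74265 + 0.00000j. Real part: 0.742647

0.742647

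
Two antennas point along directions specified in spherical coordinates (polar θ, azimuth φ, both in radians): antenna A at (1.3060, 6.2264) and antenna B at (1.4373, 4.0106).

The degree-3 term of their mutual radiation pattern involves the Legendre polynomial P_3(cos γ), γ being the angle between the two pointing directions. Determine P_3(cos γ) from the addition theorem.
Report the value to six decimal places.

0.416168

Expand P_3 via completeness: Σ_{m} conj(Y_{3,m}) at Ω₁ times Y_{3,m} at Ω₂ —
  m=-3: Y*=(0.369671, -0.063592)  Y=(0.349518, 0.206940)  product (0.142366, 0.054273)
  m=-2: Y*=(0.247542, -0.028235)  Y=(-0.022239, -0.131753)  product (-0.009225, -0.031986)
  m=-1: Y*=(-0.204764, 0.011640)  Y=(0.188467, -0.222946)  product (-0.035996, 0.047845)
  m=+0: Y*=(-0.259548, -0.000000)  Y=(-0.144610, 0.000000)  product (0.037533, 0.000000)
  m=+1: Y*=(0.204764, 0.011640)  Y=(-0.188467, -0.222946)  product (-0.035996, -0.047845)
  m=+2: Y*=(0.247542, 0.028235)  Y=(-0.022239, 0.131753)  product (-0.009225, 0.031986)
  m=+3: Y*=(-0.369671, -0.063592)  Y=(-0.349518, 0.206940)  product (0.142366, -0.054273)
Total Σ_m = (0.231823, 0.000000). Multiply by 1.795196: (0.416168, 0.000000). P_3(cos γ) = 0.416168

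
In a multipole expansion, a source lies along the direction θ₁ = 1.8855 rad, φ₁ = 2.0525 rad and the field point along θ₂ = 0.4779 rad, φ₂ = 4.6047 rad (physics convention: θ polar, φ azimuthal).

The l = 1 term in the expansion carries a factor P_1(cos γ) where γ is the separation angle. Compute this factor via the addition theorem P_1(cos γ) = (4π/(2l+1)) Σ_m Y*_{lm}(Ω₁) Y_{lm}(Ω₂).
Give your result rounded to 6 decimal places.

Expand P_1 via completeness: Σ_{m} conj(Y_{1,m}) at Ω₁ times Y_{1,m} at Ω₂ —
  [-1]  conj(Y_{1,-1})(Ω₁) = (-0.152203, 0.291142) ; Y_{1,-1}(Ω₂) = (-0.017079, 0.157978) ; Δ = (-0.043395, -0.029017)
  [+0]  conj(Y_{1,0})(Ω₁) = (-0.151239, -0.000000) ; Y_{1,0}(Ω₂) = (0.433861, 0.000000) ; Δ = (-0.065617, -0.000000)
  [+1]  conj(Y_{1,1})(Ω₁) = (0.152203, 0.291142) ; Y_{1,1}(Ω₂) = (0.017079, 0.157978) ; Δ = (-0.043395, 0.029017)
Accumulated sum (-0.152406, 0.000000); after 4π/(2l+1) scaling, (-0.638397, 0.000000) ⇒ P_1 = -0.638397

-0.638397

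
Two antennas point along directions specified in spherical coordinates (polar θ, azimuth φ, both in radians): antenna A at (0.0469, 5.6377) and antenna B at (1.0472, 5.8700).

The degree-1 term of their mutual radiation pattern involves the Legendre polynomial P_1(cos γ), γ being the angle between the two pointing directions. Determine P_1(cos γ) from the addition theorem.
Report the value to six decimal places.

0.538959

Addition theorem: P_1(cos γ) = (4π/3) Σ_m Y*_{lm}(Ω₁) Y_{lm}(Ω₂), m = −1…1:
  term(m=-1) = 0.00472 - 0.00112j   from Y*(Ω₁)=0.01294 - 0.00974j, Y(Ω₂)=0.27403 + 0.12014j
  term(m=+0) = 0.11923 + 0.00000j   from Y*(Ω₁)=0.48807 + 0.00000j, Y(Ω₂)=0.24430 + 0.00000j
  term(m=+1) = 0.00472 + 0.00112j   from Y*(Ω₁)=-0.01294 - 0.00974j, Y(Ω₂)=-0.27403 + 0.12014j
Σ over m = 0.12867 + 0.00000j; ×(4π/3) → 0.53896 + 0.00000j. Real part: 0.538959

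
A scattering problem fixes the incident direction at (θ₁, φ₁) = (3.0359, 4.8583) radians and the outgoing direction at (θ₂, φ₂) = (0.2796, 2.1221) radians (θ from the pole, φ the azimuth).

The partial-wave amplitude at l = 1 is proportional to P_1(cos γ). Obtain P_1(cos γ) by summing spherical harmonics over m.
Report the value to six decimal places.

Summing Y*_{l m}(θ₁,φ₁)·Y_{l m}(θ₂,φ₂) over m ∈ [−1, 1]; prefactor 4π/(2·1+1) = 4.188790:
  m=-1: (0.005299, -0.036061) × (-0.049942, -0.081220) = (-0.003194, 0.001371)  (running Σ = (-0.003194, 0.001371))
  m=0: (-0.485876, -0.000000) × (0.469628, 0.000000) = (-0.228181, -0.000000)  (running Σ = (-0.231375, 0.001371))
  m=1: (-0.005299, -0.036061) × (0.049942, -0.081220) = (-0.003194, -0.001371)  (running Σ = (-0.234568, 0.000000))
Total Σ_m = (-0.234568, 0.000000). Multiply by 4.188790: (-0.982556, 0.000000). P_1(cos γ) = -0.982556

-0.982556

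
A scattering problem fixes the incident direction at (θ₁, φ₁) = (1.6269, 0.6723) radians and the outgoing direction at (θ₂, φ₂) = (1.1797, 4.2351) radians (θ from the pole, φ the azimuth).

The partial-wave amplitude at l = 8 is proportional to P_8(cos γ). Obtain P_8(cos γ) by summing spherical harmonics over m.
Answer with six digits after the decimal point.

-0.330034

Expand P_8 via completeness: Σ_{m} conj(Y_{8,m}) at Ω₁ times Y_{8,m} at Ω₂ —
  term(m=-8) = (-0.136363, 0.031650)   from Y*(Ω₁)=(0.314474, -0.400205), Y(Ω₂)=(-0.214428, -0.172240)
  term(m=-7) = (-0.050905, -0.009956)   from Y*(Ω₁)=(0.000719, 0.114340), Y(Ω₂)=(-0.089870, 0.444643)
  term(m=-6) = (0.080492, 0.056780)   from Y*(Ω₁)=(0.223014, 0.276579), Y(Ω₂)=(0.266614, -0.076048)
  term(m=-5) = (-0.011699, -0.019730)   from Y*(Ω₁)=(-0.130367, -0.029140), Y(Ω₂)=(0.117691, 0.125036)
  term(m=-4) = (0.012209, 0.106601)   from Y*(Ω₁)=(-0.277827, 0.135026), Y(Ω₂)=(0.115301, -0.327659)
  term(m=-3) = (0.000513, -0.001618)   from Y*(Ω₁)=(0.061386, -0.128354), Y(Ω₂)=(0.011816, -0.001652)
  term(m=-2) = (-0.064328, 0.072116)   from Y*(Ω₁)=(-0.064730, -0.281272), Y(Ω₂)=(-0.193511, -0.273238)
  term(m=-1) = (-0.007246, 0.003246)   from Y*(Ω₁)=(0.114153, 0.090866), Y(Ω₂)=(-0.024999, 0.048338)
  term(m=+0) = (-0.091821, 0.000000)   from Y*(Ω₁)=(0.282656, -0.000000), Y(Ω₂)=(-0.324850, 0.000000)
  term(m=+1) = (-0.007246, -0.003246)   from Y*(Ω₁)=(-0.114153, 0.090866), Y(Ω₂)=(0.024999, 0.048338)
  term(m=+2) = (-0.064328, -0.072116)   from Y*(Ω₁)=(-0.064730, 0.281272), Y(Ω₂)=(-0.193511, 0.273238)
  term(m=+3) = (0.000513, 0.001618)   from Y*(Ω₁)=(-0.061386, -0.128354), Y(Ω₂)=(-0.011816, -0.001652)
  term(m=+4) = (0.012209, -0.106601)   from Y*(Ω₁)=(-0.277827, -0.135026), Y(Ω₂)=(0.115301, 0.327659)
  term(m=+5) = (-0.011699, 0.019730)   from Y*(Ω₁)=(0.130367, -0.029140), Y(Ω₂)=(-0.117691, 0.125036)
  term(m=+6) = (0.080492, -0.056780)   from Y*(Ω₁)=(0.223014, -0.276579), Y(Ω₂)=(0.266614, 0.076048)
  term(m=+7) = (-0.050905, 0.009956)   from Y*(Ω₁)=(-0.000719, 0.114340), Y(Ω₂)=(0.089870, 0.444643)
  term(m=+8) = (-0.136363, -0.031650)   from Y*(Ω₁)=(0.314474, 0.400205), Y(Ω₂)=(-0.214428, 0.172240)
Total Σ_m = (-0.446476, 0.000000). Multiply by 0.739198: (-0.330034, 0.000000). P_8(cos γ) = -0.330034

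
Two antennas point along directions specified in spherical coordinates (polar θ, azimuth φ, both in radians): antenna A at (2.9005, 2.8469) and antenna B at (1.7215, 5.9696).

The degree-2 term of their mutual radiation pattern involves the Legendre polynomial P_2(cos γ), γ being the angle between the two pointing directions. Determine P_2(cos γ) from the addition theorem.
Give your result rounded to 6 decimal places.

Term-by-term m-sum for l=2 (normalisation 4π/5 = 2.513274):
  m=-2: (0.018305, -0.012240) × (0.305713, 0.221578) = (0.008308, 0.000314)  (running Σ = (0.008308, 0.000314))
  m=-1: (0.171400, -0.052025) × (-0.109079, -0.035373) = (-0.020536, -0.000388)  (running Σ = (-0.012228, -0.000074))
  m=0: (0.576843, -0.000000) × (-0.294065, 0.000000) = (-0.169629, 0.000000)  (running Σ = (-0.181857, -0.000074))
  m=1: (-0.171400, -0.052025) × (0.109079, -0.035373) = (-0.020536, 0.000388)  (running Σ = (-0.202394, 0.000314))
  m=2: (0.018305, 0.012240) × (0.305713, -0.221578) = (0.008308, -0.000314)  (running Σ = (-0.194085, 0.000000))
Σ over m = (-0.194085, 0.000000); ×(4π/5) → (-0.487789, 0.000000). Real part: -0.487789

-0.487789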